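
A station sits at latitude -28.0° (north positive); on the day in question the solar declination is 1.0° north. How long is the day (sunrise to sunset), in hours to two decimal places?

−tan φ tan δ = −(-0.5317)(0.0175) = 0.0093; H_s = arccos(0.0093) = 89.47°.
Day length = 2 H_s / 15° h⁻¹ = 178.94° / 15 = 11.929 h.

11.93 hours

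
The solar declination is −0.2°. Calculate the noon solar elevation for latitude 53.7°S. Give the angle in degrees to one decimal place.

36.5°

At local solar noon the hour angle is zero, so the elevation is 90° − |φ − δ| = 90° − |-53.7° − (-0.2°)| = 90° − 53.5° = 36.5°.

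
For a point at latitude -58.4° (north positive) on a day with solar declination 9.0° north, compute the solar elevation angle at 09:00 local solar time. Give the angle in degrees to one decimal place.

13.5°

Hour angle H = 15° × (9 − 12) = -45.00°.
With φ = -58.4°, δ = 9.0°, H = -45.00°: sin φ sin δ = -0.1332, cos φ cos δ cos H = 0.3660, so cos θ_z = 0.2328.
θ_z = arccos(0.2328) = 76.54°, so the elevation is 90° − 76.54° = 13.46°.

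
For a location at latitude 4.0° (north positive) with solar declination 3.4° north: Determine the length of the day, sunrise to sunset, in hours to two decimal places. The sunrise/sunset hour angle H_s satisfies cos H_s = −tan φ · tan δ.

cos H_s = −tan(4.0°) · tan(3.4°) = -0.0042, so H_s = arccos(-0.0042) = 90.24°.
Day length = 2 H_s / 15° h⁻¹ = 180.48° / 15 = 12.032 h.

12.03 hours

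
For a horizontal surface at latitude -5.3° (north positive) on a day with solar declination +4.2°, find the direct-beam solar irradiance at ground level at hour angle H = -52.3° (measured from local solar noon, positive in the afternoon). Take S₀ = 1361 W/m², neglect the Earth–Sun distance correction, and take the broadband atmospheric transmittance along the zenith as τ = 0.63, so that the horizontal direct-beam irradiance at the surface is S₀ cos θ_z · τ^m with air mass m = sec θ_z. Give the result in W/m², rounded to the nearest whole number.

379 W/m²

cos θ_z = sin(-5.3°) sin(4.2°) + cos(-5.3°) cos(4.2°) cos(-52.30°) = -0.0068 + 0.6073 = 0.6005.
Air mass m = 1/cos θ_z = 1/0.6005 = 1.665; τ^m = 0.63^1.665 = 0.4633.
Surface direct beam = 1361 × 0.6005 × 0.4633 = 378.65 W/m².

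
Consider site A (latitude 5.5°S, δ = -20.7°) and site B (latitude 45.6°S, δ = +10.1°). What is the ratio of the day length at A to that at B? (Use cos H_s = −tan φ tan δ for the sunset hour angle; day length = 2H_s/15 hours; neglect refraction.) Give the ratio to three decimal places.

A: H_s = arccos(−tan -5.5° · tan -20.7°) = 92.09°, so 2H_s/15 = 12.2787 h.
B: H_s = arccos(−tan -45.6° · tan 10.1°) = 79.52°, so 2H_s/15 = 10.6027 h.
Ratio A/B = 12.2787 / 10.6027 = 1.1581.

1.158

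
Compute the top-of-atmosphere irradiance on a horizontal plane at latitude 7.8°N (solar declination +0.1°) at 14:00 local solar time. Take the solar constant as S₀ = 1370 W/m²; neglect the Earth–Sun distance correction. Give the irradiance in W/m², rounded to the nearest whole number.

Hour angle H = 15° × (14 − 12) = 30.00°.
cos θ_z = sin φ sin δ + cos φ cos δ cos H = (0.1357)(0.0017) + (0.9907)(1.0000)(0.8660) = 0.8582.
Top-of-atmosphere irradiance = S₀ cos θ_z = 1370 × 0.8582 = 1175.73 W/m².

1176 W/m²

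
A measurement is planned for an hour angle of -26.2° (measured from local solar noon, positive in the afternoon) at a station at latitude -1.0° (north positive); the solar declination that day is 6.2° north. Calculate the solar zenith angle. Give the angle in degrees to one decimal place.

With φ = -1.0°, δ = 6.2°, H = -26.20°: sin φ sin δ = -0.0019, cos φ cos δ cos H = 0.8919, so cos θ_z = 0.8900.
θ_z = arccos(0.8900) = 27.13°.

27.1°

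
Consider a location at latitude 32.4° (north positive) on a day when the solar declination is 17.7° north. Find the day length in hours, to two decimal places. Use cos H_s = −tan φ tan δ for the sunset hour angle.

13.56 hours

−tan φ tan δ = −(0.6346)(0.3191) = -0.2025; H_s = arccos(-0.2025) = 101.68°.
Day length = 2 H_s / 15° h⁻¹ = 203.36° / 15 = 13.557 h.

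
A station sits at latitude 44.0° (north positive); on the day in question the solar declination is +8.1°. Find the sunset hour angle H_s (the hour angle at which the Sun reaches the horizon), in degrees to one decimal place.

97.9°

cos H_s = −tan(44.0°) · tan(8.1°) = -0.1374, so H_s = arccos(-0.1374) = 97.90°.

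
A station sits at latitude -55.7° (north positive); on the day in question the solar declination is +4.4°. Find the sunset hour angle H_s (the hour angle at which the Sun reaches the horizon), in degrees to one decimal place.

83.5°

−tan φ tan δ = −(-1.4659)(0.0769) = 0.1127; H_s = arccos(0.1127) = 83.53°.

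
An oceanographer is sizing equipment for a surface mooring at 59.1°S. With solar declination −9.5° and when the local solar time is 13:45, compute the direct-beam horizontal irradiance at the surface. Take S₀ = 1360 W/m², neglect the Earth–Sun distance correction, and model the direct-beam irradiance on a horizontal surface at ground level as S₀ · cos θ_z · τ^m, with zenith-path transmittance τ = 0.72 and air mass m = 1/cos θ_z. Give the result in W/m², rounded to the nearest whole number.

Hour angle H = 15° × (13.75 − 12) = 26.25°.
cos θ_z = sin φ sin δ + cos φ cos δ cos H = (-0.8581)(-0.1650) + (0.5135)(0.9863)(0.8969) = 0.5958.
Air mass m = 1/cos θ_z = 1/0.5958 = 1.678; τ^m = 0.72^1.678 = 0.5762.
Surface direct beam = 1360 × 0.5958 × 0.5762 = 466.89 W/m².

467 W/m²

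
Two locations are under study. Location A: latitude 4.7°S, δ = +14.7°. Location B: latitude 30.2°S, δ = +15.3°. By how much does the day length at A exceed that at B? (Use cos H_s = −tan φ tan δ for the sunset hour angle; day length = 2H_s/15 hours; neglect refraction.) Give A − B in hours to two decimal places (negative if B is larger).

+1.06 h

A: H_s = arccos(−tan -4.7° · tan 14.7°) = 88.76°, so 2H_s/15 = 11.8347 h.
B: H_s = arccos(−tan -30.2° · tan 15.3°) = 80.84°, so 2H_s/15 = 10.7787 h.
A − B = 11.8347 − 10.7787 = 1.0560 h.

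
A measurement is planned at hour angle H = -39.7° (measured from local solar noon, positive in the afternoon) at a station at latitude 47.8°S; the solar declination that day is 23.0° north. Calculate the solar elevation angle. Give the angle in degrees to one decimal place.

cos θ_z = sin φ sin δ + cos φ cos δ cos H = (-0.7408)(0.3907) + (0.6717)(0.9205)(0.7694) = 0.1863.
θ_z = arccos(0.1863) = 79.26°, so the elevation is 90° − 79.26° = 10.74°.

10.7°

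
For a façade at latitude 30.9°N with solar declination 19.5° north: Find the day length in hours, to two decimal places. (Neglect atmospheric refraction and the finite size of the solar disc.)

cos H_s = −tan(30.9°) · tan(19.5°) = -0.2119, so H_s = arccos(-0.2119) = 102.23°.
Day length = 2 H_s / 15° h⁻¹ = 204.46° / 15 = 13.631 h.

13.63 hours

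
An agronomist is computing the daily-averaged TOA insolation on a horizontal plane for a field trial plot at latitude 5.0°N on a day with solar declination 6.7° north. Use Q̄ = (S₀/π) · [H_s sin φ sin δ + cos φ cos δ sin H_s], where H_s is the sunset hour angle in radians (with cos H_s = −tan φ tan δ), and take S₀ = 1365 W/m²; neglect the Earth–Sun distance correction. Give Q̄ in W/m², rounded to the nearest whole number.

The sunset hour angle satisfies cos H_s = −tan φ tan δ = -0.0103, giving H_s = 90.59°. In radians, H_s = 1.5811.
H_s sin φ sin δ = 1.5811 × 0.0872 × 0.1167 = 0.0161.
cos φ cos δ sin H_s = 0.9962 × 0.9932 × 0.9999 = 0.9893.
Q̄ = (1365/π) × (0.0161 + 0.9893) = 434.49 × 1.0054 = 436.84 W/m².

437 W/m²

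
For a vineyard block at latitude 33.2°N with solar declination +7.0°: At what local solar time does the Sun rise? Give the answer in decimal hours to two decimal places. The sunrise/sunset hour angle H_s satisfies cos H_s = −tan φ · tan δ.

5.69 h

The sunset hour angle satisfies cos H_s = −tan φ tan δ = -0.0803, giving H_s = 94.61°.
Sunrise is at 12 − H_s/15 = 12 − 6.307 = 5.693 h local solar time.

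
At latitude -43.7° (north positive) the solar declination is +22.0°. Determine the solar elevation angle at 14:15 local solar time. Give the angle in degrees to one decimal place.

Hour angle H = 15° × (14.25 − 12) = 33.75°.
cos θ_z = sin φ sin δ + cos φ cos δ cos H = (-0.6909)(0.3746) + (0.7230)(0.9272)(0.8315) = 0.2986.
θ_z = arccos(0.2986) = 72.63°, so the elevation is 90° − 72.63° = 17.37°.

17.4°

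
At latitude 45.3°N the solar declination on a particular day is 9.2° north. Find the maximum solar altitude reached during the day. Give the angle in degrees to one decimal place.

53.9°

At local solar noon the hour angle is zero, so the elevation is 90° − |φ − δ| = 90° − |45.3° − (9.2°)| = 90° − 36.1° = 53.9°.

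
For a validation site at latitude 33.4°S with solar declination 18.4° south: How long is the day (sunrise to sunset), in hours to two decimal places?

13.69 hours

−tan φ tan δ = −(-0.6594)(-0.3327) = -0.2194; H_s = arccos(-0.2194) = 102.67°.
Day length = 2 H_s / 15° h⁻¹ = 205.34° / 15 = 13.689 h.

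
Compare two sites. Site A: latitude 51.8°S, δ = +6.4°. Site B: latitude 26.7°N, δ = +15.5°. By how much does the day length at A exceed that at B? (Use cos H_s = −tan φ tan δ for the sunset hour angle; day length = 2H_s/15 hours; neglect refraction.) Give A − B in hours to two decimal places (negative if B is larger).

A: H_s = arccos(−tan -51.8° · tan 6.4°) = 81.81°, so 2H_s/15 = 10.9080 h.
B: H_s = arccos(−tan 26.7° · tan 15.5°) = 98.02°, so 2H_s/15 = 13.0693 h.
A − B = 10.9080 − 13.0693 = -2.1613 h.

-2.16 h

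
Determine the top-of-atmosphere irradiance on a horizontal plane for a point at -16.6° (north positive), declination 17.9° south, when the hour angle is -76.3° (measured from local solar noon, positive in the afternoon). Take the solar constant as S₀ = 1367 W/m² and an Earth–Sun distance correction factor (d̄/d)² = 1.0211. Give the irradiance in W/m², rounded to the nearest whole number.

424 W/m²

cos θ_z = sin φ sin δ + cos φ cos δ cos H = (-0.2857)(-0.3074) + (0.9583)(0.9516)(0.2368) = 0.3038.
Top-of-atmosphere irradiance = S₀ (d̄/d)² cos θ_z = 1367 × 1.0211 × 0.3038 = 424.06 W/m².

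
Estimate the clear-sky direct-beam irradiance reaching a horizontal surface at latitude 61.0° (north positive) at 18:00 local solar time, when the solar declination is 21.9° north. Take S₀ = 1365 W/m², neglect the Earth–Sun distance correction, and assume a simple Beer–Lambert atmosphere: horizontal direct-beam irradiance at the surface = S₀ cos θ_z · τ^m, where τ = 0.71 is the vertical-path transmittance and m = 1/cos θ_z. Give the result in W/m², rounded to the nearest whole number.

Hour angle H = 15° × (18 − 12) = 90.00°.
cos θ_z = sin(61.0°) sin(21.9°) + cos(61.0°) cos(21.9°) cos(90.00°) = 0.3262 + 0.0000 = 0.3262.
Air mass m = 1/cos θ_z = 1/0.3262 = 3.066; τ^m = 0.71^3.066 = 0.3499.
Surface direct beam = 1365 × 0.3262 × 0.3499 = 155.80 W/m².

156 W/m²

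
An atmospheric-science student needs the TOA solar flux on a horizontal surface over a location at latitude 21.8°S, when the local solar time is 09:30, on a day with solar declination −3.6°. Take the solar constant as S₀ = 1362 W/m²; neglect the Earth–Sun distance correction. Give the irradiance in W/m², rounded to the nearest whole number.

Hour angle H = 15° × (9.5 − 12) = -37.50°.
With φ = -21.8°, δ = -3.6°, H = -37.50°: sin φ sin δ = 0.0233, cos φ cos δ cos H = 0.7352, so cos θ_z = 0.7585.
Top-of-atmosphere irradiance = S₀ cos θ_z = 1362 × 0.7585 = 1033.08 W/m².

1033 W/m²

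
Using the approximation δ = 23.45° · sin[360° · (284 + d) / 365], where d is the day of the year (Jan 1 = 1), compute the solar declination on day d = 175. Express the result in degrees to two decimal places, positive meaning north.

360 × (284 + 175) / 365 = 452.712°; sin(452.712°) = 0.9989.
δ = 23.45 × 0.9989 = 23.424° ≈ +23.42°.

+23.42°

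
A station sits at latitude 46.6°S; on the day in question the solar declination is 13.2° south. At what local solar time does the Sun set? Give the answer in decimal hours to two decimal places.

18.96 h

cos H_s = −tan(-46.6°) · tan(-13.2°) = -0.2480, so H_s = arccos(-0.2480) = 104.36°.
Sunset is at 12 + H_s/15 = 12 + 6.957 = 18.957 h local solar time.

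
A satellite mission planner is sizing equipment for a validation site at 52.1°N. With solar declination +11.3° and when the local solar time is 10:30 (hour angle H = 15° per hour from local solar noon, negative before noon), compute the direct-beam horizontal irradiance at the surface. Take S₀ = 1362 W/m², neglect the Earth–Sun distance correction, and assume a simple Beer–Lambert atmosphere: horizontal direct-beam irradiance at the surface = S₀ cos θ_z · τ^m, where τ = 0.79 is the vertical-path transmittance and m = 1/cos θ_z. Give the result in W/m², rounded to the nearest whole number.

Hour angle H = 15° × (10.5 − 12) = -22.50°.
cos θ_z = sin(52.1°) sin(11.3°) + cos(52.1°) cos(11.3°) cos(-22.50°) = 0.1546 + 0.5565 = 0.7111.
Air mass m = 1/cos θ_z = 1/0.7111 = 1.406; τ^m = 0.79^1.406 = 0.7179.
Surface direct beam = 1362 × 0.7111 × 0.7179 = 695.30 W/m².

695 W/m²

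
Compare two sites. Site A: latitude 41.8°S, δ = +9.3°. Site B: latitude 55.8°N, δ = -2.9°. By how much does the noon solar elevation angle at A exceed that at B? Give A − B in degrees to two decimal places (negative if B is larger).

A: 90° − |-41.8 − (9.3)| = 38.90°.
B: 90° − |55.8 − (-2.9)| = 31.30°.
A − B = 38.90 − 31.30 = 7.60°.

+7.60°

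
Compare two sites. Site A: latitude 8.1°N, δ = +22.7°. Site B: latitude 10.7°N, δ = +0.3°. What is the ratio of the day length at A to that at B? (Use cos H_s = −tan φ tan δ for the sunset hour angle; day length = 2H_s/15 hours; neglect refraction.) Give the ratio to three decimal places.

A: H_s = arccos(−tan 8.1° · tan 22.7°) = 93.41°, so 2H_s/15 = 12.4547 h.
B: H_s = arccos(−tan 10.7° · tan 0.3°) = 90.06°, so 2H_s/15 = 12.0080 h.
Ratio A/B = 12.4547 / 12.0080 = 1.0372.

1.037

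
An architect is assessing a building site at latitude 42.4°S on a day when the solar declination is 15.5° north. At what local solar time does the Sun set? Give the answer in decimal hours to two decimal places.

17.02 h

−tan φ tan δ = −(-0.9131)(0.2773) = 0.2532; H_s = arccos(0.2532) = 75.33°.
Sunset is at 12 + H_s/15 = 12 + 5.022 = 17.022 h local solar time.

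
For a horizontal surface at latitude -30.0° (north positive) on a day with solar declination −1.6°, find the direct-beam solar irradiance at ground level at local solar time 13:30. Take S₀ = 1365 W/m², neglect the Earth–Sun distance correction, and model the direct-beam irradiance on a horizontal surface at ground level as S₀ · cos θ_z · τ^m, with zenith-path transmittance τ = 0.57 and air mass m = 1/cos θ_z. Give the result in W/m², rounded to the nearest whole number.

Hour angle H = 15° × (13.5 − 12) = 22.50°.
With φ = -30.0°, δ = -1.6°, H = 22.50°: sin φ sin δ = 0.0140, cos φ cos δ cos H = 0.7998, so cos θ_z = 0.8138.
Air mass m = 1/cos θ_z = 1/0.8138 = 1.229; τ^m = 0.57^1.229 = 0.5012.
Surface direct beam = 1365 × 0.8138 × 0.5012 = 556.75 W/m².

557 W/m²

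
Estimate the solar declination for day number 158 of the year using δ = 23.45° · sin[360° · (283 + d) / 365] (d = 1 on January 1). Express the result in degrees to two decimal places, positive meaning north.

360 × (283 + 158) / 365 = 434.959°; sin(434.959°) = 0.9657.
δ = 23.45 × 0.9657 = 22.646° ≈ +22.65°.

+22.65°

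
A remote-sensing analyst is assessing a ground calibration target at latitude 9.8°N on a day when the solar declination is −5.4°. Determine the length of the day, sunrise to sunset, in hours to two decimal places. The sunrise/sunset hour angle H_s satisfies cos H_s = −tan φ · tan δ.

11.88 hours

cos H_s = −tan(9.8°) · tan(-5.4°) = 0.0163, so H_s = arccos(0.0163) = 89.07°.
Day length = 2 H_s / 15° h⁻¹ = 178.14° / 15 = 11.876 h.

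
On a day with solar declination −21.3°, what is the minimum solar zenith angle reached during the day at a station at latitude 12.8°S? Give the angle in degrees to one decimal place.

At local solar noon the hour angle is zero, so the zenith angle is |φ − δ| = |-12.8° − (-21.3°)| = 8.5°.

8.5°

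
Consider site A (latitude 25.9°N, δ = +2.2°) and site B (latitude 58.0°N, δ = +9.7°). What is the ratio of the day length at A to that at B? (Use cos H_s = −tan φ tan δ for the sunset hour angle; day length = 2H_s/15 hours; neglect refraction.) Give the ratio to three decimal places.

A: H_s = arccos(−tan 25.9° · tan 2.2°) = 91.07°, so 2H_s/15 = 12.1427 h.
B: H_s = arccos(−tan 58.0° · tan 9.7°) = 105.88°, so 2H_s/15 = 14.1173 h.
Ratio A/B = 12.1427 / 14.1173 = 0.8601.

0.860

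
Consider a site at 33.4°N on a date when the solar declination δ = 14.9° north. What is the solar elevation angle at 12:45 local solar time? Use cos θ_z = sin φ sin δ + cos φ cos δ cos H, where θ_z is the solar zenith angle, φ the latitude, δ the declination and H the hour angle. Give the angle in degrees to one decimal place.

Hour angle H = 15° × (12.75 − 12) = 11.25°.
cos θ_z = sin(33.4°) sin(14.9°) + cos(33.4°) cos(14.9°) cos(11.25°) = 0.1415 + 0.7913 = 0.9328.
θ_z = arccos(0.9328) = 21.12°, so the elevation is 90° − 21.12° = 68.88°.

68.9°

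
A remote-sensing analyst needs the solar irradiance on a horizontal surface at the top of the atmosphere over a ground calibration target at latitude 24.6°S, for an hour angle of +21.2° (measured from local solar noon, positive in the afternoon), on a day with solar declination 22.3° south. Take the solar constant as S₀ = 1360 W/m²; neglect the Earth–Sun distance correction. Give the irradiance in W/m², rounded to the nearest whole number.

1281 W/m²

cos θ_z = sin φ sin δ + cos φ cos δ cos H = (-0.4163)(-0.3795) + (0.9092)(0.9252)(0.9323) = 0.9422.
Top-of-atmosphere irradiance = S₀ cos θ_z = 1360 × 0.9422 = 1281.39 W/m².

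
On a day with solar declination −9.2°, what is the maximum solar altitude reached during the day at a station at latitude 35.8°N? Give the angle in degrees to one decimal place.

At local solar noon the hour angle is zero, so the elevation is 90° − |φ − δ| = 90° − |35.8° − (-9.2°)| = 90° − 45.0° = 45.0°.

45.0°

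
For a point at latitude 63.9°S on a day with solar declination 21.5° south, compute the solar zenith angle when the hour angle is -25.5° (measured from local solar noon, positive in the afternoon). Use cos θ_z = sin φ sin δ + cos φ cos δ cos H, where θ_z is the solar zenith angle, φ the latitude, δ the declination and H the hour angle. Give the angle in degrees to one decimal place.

45.7°

With φ = -63.9°, δ = -21.5°, H = -25.50°: sin φ sin δ = 0.3291, cos φ cos δ cos H = 0.3695, so cos θ_z = 0.6986.
θ_z = arccos(0.6986) = 45.69°.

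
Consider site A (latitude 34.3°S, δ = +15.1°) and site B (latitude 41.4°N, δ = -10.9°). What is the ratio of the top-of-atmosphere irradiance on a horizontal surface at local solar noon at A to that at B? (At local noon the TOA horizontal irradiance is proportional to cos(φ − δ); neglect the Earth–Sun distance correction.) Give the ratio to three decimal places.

A: cos θ_z = cos(-34.3° − (15.1°)) = 0.6508.
B: cos θ_z = cos(41.4° − (-10.9°)) = 0.6115.
Ratio A/B = 0.6508 / 0.6115 = 1.0643.

1.064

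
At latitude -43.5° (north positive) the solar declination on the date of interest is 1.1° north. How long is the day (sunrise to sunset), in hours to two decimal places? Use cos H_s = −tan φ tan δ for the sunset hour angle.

11.86 hours

−tan φ tan δ = −(-0.9490)(0.0192) = 0.0182; H_s = arccos(0.0182) = 88.96°.
Day length = 2 H_s / 15° h⁻¹ = 177.92° / 15 = 11.861 h.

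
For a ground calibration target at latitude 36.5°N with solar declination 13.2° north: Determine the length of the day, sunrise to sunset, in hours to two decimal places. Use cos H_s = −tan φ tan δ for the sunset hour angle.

13.33 hours

cos H_s = −tan(36.5°) · tan(13.2°) = -0.1736, so H_s = arccos(-0.1736) = 100.00°.
Day length = 2 H_s / 15° h⁻¹ = 200.00° / 15 = 13.333 h.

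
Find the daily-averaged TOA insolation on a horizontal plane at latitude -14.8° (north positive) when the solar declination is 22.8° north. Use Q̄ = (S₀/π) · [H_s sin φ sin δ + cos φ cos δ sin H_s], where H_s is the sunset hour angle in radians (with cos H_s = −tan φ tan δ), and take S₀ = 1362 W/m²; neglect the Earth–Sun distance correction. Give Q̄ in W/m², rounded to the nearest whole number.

−tan φ tan δ = −(-0.2642)(0.4204) = 0.1111; H_s = arccos(0.1111) = 83.62°. In radians, H_s = 1.4594.
H_s sin φ sin δ = 1.4594 × -0.2554 × 0.3875 = -0.1444.
cos φ cos δ sin H_s = 0.9668 × 0.9219 × 0.9938 = 0.8858.
Q̄ = (1362/π) × (-0.1444 + 0.8858) = 433.54 × 0.7414 = 321.43 W/m².

321 W/m²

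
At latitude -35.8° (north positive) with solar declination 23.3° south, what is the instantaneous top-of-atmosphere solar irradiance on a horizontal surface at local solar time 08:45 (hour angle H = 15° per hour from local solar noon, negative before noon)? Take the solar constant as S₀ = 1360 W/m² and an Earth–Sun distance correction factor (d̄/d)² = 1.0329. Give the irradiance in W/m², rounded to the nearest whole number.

Hour angle H = 15° × (8.75 − 12) = -48.75°.
cos θ_z = sin(-35.8°) sin(-23.3°) + cos(-35.8°) cos(-23.3°) cos(-48.75°) = 0.2314 + 0.4912 = 0.7226.
Top-of-atmosphere irradiance = S₀ (d̄/d)² cos θ_z = 1360 × 1.0329 × 0.7226 = 1015.07 W/m².

1015 W/m²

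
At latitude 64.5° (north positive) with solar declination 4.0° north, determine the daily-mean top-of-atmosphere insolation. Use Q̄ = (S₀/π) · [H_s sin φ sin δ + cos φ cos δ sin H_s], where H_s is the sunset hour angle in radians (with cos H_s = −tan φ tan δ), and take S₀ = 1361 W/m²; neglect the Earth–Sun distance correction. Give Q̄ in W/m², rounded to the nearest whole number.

231 W/m²

The sunset hour angle satisfies cos H_s = −tan φ tan δ = -0.1466, giving H_s = 98.43°. In radians, H_s = 1.7179.
H_s sin φ sin δ = 1.7179 × 0.9026 × 0.0698 = 0.1082.
cos φ cos δ sin H_s = 0.4305 × 0.9976 × 0.9892 = 0.4248.
Q̄ = (1361/π) × (0.1082 + 0.4248) = 433.22 × 0.5330 = 230.91 W/m².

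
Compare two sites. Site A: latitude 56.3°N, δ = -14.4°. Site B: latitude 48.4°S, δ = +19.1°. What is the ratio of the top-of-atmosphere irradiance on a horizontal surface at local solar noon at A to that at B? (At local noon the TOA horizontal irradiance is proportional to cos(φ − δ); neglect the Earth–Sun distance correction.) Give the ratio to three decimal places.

0.864

A: cos θ_z = cos(56.3° − (-14.4°)) = 0.3305.
B: cos θ_z = cos(-48.4° − (19.1°)) = 0.3827.
Ratio A/B = 0.3305 / 0.3827 = 0.8636.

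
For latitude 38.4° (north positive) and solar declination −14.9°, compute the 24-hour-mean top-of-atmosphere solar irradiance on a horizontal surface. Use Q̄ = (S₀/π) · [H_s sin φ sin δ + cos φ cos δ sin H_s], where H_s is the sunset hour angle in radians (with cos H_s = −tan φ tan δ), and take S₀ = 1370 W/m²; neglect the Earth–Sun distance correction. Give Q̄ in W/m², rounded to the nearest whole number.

228 W/m²

The sunset hour angle satisfies cos H_s = −tan φ tan δ = 0.2109, giving H_s = 77.82°. In radians, H_s = 1.3582.
H_s sin φ sin δ = 1.3582 × 0.6211 × -0.2571 = -0.2169.
cos φ cos δ sin H_s = 0.7837 × 0.9664 × 0.9775 = 0.7403.
Q̄ = (1370/π) × (-0.2169 + 0.7403) = 436.08 × 0.5234 = 228.24 W/m².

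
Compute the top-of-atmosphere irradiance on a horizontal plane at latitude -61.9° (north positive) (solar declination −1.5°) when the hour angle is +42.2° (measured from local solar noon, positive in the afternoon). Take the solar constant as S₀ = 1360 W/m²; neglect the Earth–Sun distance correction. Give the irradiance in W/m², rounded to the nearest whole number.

506 W/m²

With φ = -61.9°, δ = -1.5°, H = 42.20°: sin φ sin δ = 0.0231, cos φ cos δ cos H = 0.3488, so cos θ_z = 0.3719.
Top-of-atmosphere irradiance = S₀ cos θ_z = 1360 × 0.3719 = 505.78 W/m².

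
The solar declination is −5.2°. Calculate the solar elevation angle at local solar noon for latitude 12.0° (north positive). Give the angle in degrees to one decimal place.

At local solar noon the hour angle is zero, so the elevation is 90° − |φ − δ| = 90° − |12.0° − (-5.2°)| = 90° − 17.2° = 72.8°.

72.8°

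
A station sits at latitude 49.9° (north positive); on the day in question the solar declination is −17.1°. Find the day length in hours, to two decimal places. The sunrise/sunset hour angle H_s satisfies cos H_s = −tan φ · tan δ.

9.14 hours

The sunset hour angle satisfies cos H_s = −tan φ tan δ = 0.3653, giving H_s = 68.57°.
Day length = 2 H_s / 15° h⁻¹ = 137.14° / 15 = 9.143 h.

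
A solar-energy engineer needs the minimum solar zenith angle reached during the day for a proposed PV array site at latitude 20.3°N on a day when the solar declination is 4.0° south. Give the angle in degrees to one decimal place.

24.3°

At local solar noon the hour angle is zero, so the zenith angle is |φ − δ| = |20.3° − (-4.0°)| = 24.3°.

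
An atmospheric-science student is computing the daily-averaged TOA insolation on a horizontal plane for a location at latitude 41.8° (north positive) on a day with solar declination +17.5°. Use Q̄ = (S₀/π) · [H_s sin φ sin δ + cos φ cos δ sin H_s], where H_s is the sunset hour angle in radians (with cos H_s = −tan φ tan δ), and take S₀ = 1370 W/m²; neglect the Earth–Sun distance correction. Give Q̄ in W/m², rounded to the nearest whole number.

The sunset hour angle satisfies cos H_s = −tan φ tan δ = -0.2819, giving H_s = 106.37°. In radians, H_s = 1.8565.
H_s sin φ sin δ = 1.8565 × 0.6665 × 0.3007 = 0.3721.
cos φ cos δ sin H_s = 0.7455 × 0.9537 × 0.9595 = 0.6822.
Q̄ = (1370/π) × (0.3721 + 0.6822) = 436.08 × 1.0543 = 459.76 W/m².

460 W/m²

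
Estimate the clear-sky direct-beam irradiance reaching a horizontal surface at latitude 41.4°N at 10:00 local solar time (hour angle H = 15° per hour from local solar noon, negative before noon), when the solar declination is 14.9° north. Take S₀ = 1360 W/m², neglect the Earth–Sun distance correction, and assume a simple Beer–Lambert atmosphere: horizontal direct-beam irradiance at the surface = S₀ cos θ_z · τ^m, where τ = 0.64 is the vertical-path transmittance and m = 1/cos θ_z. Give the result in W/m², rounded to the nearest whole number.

620 W/m²

Hour angle H = 15° × (10 − 12) = -30.00°.
cos θ_z = sin φ sin δ + cos φ cos δ cos H = (0.6613)(0.2571) + (0.7501)(0.9664)(0.8660) = 0.7978.
Air mass m = 1/cos θ_z = 1/0.7978 = 1.253; τ^m = 0.64^1.253 = 0.5717.
Surface direct beam = 1360 × 0.7978 × 0.5717 = 620.30 W/m².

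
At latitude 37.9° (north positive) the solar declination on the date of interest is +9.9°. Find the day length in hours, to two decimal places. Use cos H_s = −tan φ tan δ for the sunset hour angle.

13.04 hours

−tan φ tan δ = −(0.7785)(0.1745) = -0.1358; H_s = arccos(-0.1358) = 97.80°.
Day length = 2 H_s / 15° h⁻¹ = 195.60° / 15 = 13.040 h.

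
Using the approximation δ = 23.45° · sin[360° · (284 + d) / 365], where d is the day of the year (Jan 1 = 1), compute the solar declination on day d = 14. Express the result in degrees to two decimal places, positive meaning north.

-21.44°

360 × (284 + 14) / 365 = 293.918°; sin(293.918°) = -0.9141.
δ = 23.45 × -0.9141 = -21.436° ≈ -21.44°.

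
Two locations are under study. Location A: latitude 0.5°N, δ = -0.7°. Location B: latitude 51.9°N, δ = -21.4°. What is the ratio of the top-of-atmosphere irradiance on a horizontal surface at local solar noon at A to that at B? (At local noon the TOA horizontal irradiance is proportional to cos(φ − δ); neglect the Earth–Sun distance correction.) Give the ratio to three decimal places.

A: cos θ_z = cos(0.5° − (-0.7°)) = 0.9998.
B: cos θ_z = cos(51.9° − (-21.4°)) = 0.2874.
Ratio A/B = 0.9998 / 0.2874 = 3.4788.

3.479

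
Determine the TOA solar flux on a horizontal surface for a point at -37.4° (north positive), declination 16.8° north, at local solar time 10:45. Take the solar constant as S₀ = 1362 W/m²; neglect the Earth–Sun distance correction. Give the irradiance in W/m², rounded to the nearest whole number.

Hour angle H = 15° × (10.75 − 12) = -18.75°.
With φ = -37.4°, δ = 16.8°, H = -18.75°: sin φ sin δ = -0.1756, cos φ cos δ cos H = 0.7201, so cos θ_z = 0.5445.
Top-of-atmosphere irradiance = S₀ cos θ_z = 1362 × 0.5445 = 741.61 W/m².

742 W/m²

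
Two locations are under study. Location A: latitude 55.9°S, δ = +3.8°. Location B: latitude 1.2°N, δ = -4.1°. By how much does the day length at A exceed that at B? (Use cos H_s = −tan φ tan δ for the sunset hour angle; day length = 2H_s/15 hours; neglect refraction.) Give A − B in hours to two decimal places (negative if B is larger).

A: H_s = arccos(−tan -55.9° · tan 3.8°) = 84.37°, so 2H_s/15 = 11.2493 h.
B: H_s = arccos(−tan 1.2° · tan -4.1°) = 89.91°, so 2H_s/15 = 11.9880 h.
A − B = 11.2493 − 11.9880 = -0.7387 h.

-0.74 h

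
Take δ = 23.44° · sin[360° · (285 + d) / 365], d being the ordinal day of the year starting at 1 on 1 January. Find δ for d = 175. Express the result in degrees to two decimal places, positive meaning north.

+23.39°

360 × (285 + 175) / 365 = 453.699°; sin(453.699°) = 0.9979.
δ = 23.44 × 0.9979 = 23.391° ≈ +23.39°.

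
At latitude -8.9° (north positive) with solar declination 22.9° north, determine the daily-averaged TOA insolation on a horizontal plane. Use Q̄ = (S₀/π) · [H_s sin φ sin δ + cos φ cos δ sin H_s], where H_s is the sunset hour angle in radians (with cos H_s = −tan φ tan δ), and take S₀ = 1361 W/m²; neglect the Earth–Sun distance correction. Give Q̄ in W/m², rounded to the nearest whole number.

354 W/m²

The sunset hour angle satisfies cos H_s = −tan φ tan δ = 0.0661, giving H_s = 86.21°. In radians, H_s = 1.5046.
H_s sin φ sin δ = 1.5046 × -0.1547 × 0.3891 = -0.0906.
cos φ cos δ sin H_s = 0.9880 × 0.9212 × 0.9978 = 0.9081.
Q̄ = (1361/π) × (-0.0906 + 0.9081) = 433.22 × 0.8175 = 354.16 W/m².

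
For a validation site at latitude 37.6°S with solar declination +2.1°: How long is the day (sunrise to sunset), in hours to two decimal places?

−tan φ tan δ = −(-0.7701)(0.0367) = 0.0283; H_s = arccos(0.0283) = 88.38°.
Day length = 2 H_s / 15° h⁻¹ = 176.76° / 15 = 11.784 h.

11.78 hours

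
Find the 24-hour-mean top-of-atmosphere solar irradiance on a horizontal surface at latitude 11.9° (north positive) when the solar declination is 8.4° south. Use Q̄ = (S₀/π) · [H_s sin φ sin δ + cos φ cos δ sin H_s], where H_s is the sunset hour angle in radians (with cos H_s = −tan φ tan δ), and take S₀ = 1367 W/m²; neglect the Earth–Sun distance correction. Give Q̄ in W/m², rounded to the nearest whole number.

cos H_s = −tan(11.9°) · tan(-8.4°) = 0.0311, so H_s = arccos(0.0311) = 88.22°. In radians, H_s = 1.5397.
H_s sin φ sin δ = 1.5397 × 0.2062 × -0.1461 = -0.0464.
cos φ cos δ sin H_s = 0.9785 × 0.9893 × 0.9995 = 0.9675.
Q̄ = (1367/π) × (-0.0464 + 0.9675) = 435.13 × 0.9211 = 400.80 W/m².

401 W/m²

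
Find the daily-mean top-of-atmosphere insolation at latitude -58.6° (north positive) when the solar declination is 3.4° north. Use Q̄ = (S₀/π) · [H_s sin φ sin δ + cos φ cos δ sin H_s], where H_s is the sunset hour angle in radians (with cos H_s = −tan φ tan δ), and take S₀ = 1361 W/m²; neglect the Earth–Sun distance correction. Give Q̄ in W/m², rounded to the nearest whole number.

−tan φ tan δ = −(-1.6383)(0.0594) = 0.0973; H_s = arccos(0.0973) = 84.42°. In radians, H_s = 1.4734.
H_s sin φ sin δ = 1.4734 × -0.8536 × 0.0593 = -0.0746.
cos φ cos δ sin H_s = 0.5210 × 0.9982 × 0.9953 = 0.5176.
Q̄ = (1361/π) × (-0.0746 + 0.5176) = 433.22 × 0.4430 = 191.92 W/m².

192 W/m²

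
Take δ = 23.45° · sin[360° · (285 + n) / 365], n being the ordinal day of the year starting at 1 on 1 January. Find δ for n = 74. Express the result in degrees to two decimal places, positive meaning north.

-2.42°

360 × (285 + 74) / 365 = 354.082°; sin(354.082°) = -0.1031.
δ = 23.45 × -0.1031 = -2.418° ≈ -2.42°.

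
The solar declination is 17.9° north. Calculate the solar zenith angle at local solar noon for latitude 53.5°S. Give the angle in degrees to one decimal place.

71.4°

At local solar noon the hour angle is zero, so the zenith angle is |φ − δ| = |-53.5° − (17.9°)| = 71.4°.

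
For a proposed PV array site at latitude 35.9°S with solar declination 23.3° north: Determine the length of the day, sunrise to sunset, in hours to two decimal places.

cos H_s = −tan(-35.9°) · tan(23.3°) = 0.3118, so H_s = arccos(0.3118) = 71.83°.
Day length = 2 H_s / 15° h⁻¹ = 143.66° / 15 = 9.577 h.

9.58 hours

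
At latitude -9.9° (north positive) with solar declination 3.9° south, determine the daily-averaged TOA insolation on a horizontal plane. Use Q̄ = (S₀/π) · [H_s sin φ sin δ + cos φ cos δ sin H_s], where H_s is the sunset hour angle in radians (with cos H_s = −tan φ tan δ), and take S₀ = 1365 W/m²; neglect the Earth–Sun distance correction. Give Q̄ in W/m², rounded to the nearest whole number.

435 W/m²

−tan φ tan δ = −(-0.1745)(-0.0682) = -0.0119; H_s = arccos(-0.0119) = 90.68°. In radians, H_s = 1.5827.
H_s sin φ sin δ = 1.5827 × -0.1719 × -0.0680 = 0.0185.
cos φ cos δ sin H_s = 0.9851 × 0.9977 × 0.9999 = 0.9827.
Q̄ = (1365/π) × (0.0185 + 0.9827) = 434.49 × 1.0012 = 435.01 W/m².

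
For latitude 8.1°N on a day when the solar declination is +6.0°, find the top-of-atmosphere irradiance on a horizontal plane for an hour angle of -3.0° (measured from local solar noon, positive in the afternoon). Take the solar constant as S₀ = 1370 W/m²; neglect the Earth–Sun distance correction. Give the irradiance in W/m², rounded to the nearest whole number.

cos θ_z = sin(8.1°) sin(6.0°) + cos(8.1°) cos(6.0°) cos(-3.00°) = 0.0147 + 0.9833 = 0.9980.
Top-of-atmosphere irradiance = S₀ cos θ_z = 1370 × 0.9980 = 1367.26 W/m².

1367 W/m²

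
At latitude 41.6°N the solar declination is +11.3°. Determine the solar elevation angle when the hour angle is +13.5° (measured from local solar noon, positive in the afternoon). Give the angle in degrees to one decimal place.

57.5°

cos θ_z = sin φ sin δ + cos φ cos δ cos H = (0.6639)(0.1959) + (0.7478)(0.9806)(0.9724) = 0.8431.
θ_z = arccos(0.8431) = 32.53°, so the elevation is 90° − 32.53° = 57.47°.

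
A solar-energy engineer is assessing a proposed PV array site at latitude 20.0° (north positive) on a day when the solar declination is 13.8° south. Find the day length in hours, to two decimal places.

−tan φ tan δ = −(0.3640)(-0.2456) = 0.0894; H_s = arccos(0.0894) = 84.87°.
Day length = 2 H_s / 15° h⁻¹ = 169.74° / 15 = 11.316 h.

11.32 hours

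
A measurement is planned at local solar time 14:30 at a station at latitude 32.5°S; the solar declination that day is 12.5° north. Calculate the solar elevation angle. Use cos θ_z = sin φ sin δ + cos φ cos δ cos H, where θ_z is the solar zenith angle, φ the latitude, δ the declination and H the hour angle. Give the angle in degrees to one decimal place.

32.5°

Hour angle H = 15° × (14.5 − 12) = 37.50°.
cos θ_z = sin φ sin δ + cos φ cos δ cos H = (-0.5373)(0.2164) + (0.8434)(0.9763)(0.7934) = 0.5370.
θ_z = arccos(0.5370) = 57.52°, so the elevation is 90° − 57.52° = 32.48°.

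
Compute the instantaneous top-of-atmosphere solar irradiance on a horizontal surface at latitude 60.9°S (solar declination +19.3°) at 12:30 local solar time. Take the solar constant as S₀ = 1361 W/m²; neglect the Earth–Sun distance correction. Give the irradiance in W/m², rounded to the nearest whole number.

226 W/m²

Hour angle H = 15° × (12.5 − 12) = 7.50°.
With φ = -60.9°, δ = 19.3°, H = 7.50°: sin φ sin δ = -0.2888, cos φ cos δ cos H = 0.4551, so cos θ_z = 0.1663.
Top-of-atmosphere irradiance = S₀ cos θ_z = 1361 × 0.1663 = 226.33 W/m².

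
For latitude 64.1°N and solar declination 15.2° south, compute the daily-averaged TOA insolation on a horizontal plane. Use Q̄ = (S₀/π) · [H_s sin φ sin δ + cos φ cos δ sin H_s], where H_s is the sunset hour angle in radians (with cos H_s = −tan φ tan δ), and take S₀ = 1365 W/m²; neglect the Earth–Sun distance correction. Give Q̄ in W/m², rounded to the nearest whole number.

cos H_s = −tan(64.1°) · tan(-15.2°) = 0.5595, so H_s = arccos(0.5595) = 55.98°. In radians, H_s = 0.9770.
H_s sin φ sin δ = 0.9770 × 0.8996 × -0.2622 = -0.2304.
cos φ cos δ sin H_s = 0.4368 × 0.9650 × 0.8288 = 0.3493.
Q̄ = (1365/π) × (-0.2304 + 0.3493) = 434.49 × 0.1189 = 51.66 W/m².

52 W/m²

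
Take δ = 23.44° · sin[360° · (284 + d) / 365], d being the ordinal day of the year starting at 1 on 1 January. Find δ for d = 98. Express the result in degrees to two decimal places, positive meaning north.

+6.76°

360 × (284 + 98) / 365 = 376.767°; sin(376.767°) = 0.2885.
δ = 23.44 × 0.2885 = 6.762° ≈ +6.76°.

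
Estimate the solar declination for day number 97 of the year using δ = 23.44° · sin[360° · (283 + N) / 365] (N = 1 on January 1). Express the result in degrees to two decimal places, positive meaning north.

360 × (283 + 97) / 365 = 374.795°; sin(374.795°) = 0.2554.
δ = 23.44 × 0.2554 = 5.987° ≈ +5.99°.

+5.99°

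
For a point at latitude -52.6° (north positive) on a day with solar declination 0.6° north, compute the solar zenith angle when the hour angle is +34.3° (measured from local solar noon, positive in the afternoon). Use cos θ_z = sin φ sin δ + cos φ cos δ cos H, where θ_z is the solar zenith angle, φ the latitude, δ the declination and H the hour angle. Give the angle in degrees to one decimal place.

60.4°

cos θ_z = sin(-52.6°) sin(0.6°) + cos(-52.6°) cos(0.6°) cos(34.30°) = -0.0083 + 0.5017 = 0.4934.
θ_z = arccos(0.4934) = 60.44°.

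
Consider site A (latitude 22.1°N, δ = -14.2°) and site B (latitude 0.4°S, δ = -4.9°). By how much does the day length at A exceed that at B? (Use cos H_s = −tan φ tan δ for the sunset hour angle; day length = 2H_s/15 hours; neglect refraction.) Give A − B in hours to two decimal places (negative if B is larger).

-0.79 h

A: H_s = arccos(−tan 22.1° · tan -14.2°) = 84.10°, so 2H_s/15 = 11.2133 h.
B: H_s = arccos(−tan -0.4° · tan -4.9°) = 90.03°, so 2H_s/15 = 12.0040 h.
A − B = 11.2133 − 12.0040 = -0.7907 h.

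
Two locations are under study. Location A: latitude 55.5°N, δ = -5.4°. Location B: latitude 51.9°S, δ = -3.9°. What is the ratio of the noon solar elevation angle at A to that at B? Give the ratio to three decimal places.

0.693

A: 90° − |55.5 − (-5.4)| = 29.10°.
B: 90° − |-51.9 − (-3.9)| = 42.00°.
Ratio A/B = 29.1000 / 42.0000 = 0.6929.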